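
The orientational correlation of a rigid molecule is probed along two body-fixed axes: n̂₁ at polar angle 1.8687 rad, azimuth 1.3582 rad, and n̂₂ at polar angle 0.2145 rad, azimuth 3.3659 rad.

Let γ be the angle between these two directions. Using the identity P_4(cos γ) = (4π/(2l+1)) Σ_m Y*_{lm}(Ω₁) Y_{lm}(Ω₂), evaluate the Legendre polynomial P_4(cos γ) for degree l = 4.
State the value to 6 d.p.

-0.061842

Addition theorem: P_4(cos γ) = (4π/9) Σ_m Y*_{lm}(Ω₁) Y_{lm}(Ω₂), m = −4…4:
  m=-4: (0.243801, -0.277742) × (0.000567, -0.000710) = (-0.000059, -0.000331)  (running Σ = (-0.000059, -0.000331))
  m=-3: (0.191099, 0.257854) × (-0.009224, 0.007352) = (-0.003658, -0.000974)  (running Σ = (-0.003717, -0.001304))
  m=-2: (0.110540, -0.050054) × (0.077611, -0.037358) = (0.006709, -0.008014)  (running Σ = (0.002992, -0.009318))
  m=-1: (0.067135, 0.311013) × (-0.353288, 0.080601) = (-0.048786, -0.104466)  (running Σ = (-0.045794, -0.113784))
  m=0: (0.071428, -0.000000) × (0.662164, 0.000000) = (0.047297, 0.000000)  (running Σ = (0.001503, -0.113784))
  m=1: (-0.067135, 0.311013) × (0.353288, 0.080601) = (-0.048786, 0.104466)  (running Σ = (-0.047283, -0.009318))
  m=2: (0.110540, 0.050054) × (0.077611, 0.037358) = (0.006709, 0.008014)  (running Σ = (-0.040574, -0.001304))
  m=3: (-0.191099, 0.257854) × (0.009224, 0.007352) = (-0.003658, 0.000974)  (running Σ = (-0.044232, -0.000331))
  m=4: (0.243801, 0.277742) × (0.000567, 0.000710) = (-0.000059, 0.000331)  (running Σ = (-0.044291, 0.000000))
Total Σ_m = (-0.044291, 0.000000). Multiply by 1.396263: (-0.061842, 0.000000). P_4(cos γ) = -0.061842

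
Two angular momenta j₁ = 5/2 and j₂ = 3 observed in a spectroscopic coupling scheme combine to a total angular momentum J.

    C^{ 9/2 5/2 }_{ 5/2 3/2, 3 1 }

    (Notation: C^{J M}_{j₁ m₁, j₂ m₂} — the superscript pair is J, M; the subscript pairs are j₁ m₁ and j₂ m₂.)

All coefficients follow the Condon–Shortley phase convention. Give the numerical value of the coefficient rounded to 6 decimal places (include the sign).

triangle: 1!*4!*5!/11! = 2880/39916800
(j±m)!: 4!*1!*4!*2!*7!*2! = 11612160
prefactor² = (2J+1)*Δ*N² = 92160/11
  k=0: +1/(0!*1!*1!*4!*3!*1!) = 1/144
  k=1: −1/(1!*0!*0!*3!*4!*2!) = -1/288
Σ = 1/288  ⇒  CG² = 92160/11*(1/288)² = 10/99
CG = +√(10/99) = +0.317821

+√(10/99) = +0.317821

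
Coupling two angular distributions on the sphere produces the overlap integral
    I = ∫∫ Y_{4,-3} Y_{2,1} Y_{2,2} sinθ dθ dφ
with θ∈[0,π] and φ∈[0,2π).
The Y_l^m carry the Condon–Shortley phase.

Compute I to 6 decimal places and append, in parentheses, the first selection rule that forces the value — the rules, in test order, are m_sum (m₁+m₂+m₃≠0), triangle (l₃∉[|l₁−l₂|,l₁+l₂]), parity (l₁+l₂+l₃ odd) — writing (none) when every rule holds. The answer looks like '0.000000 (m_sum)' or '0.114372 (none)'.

m-sum 0 ✓  L=8 even ✓  2≤2≤6 ✓
Π(2lᵢ+1) = 9×5×5 = 225
triangle coeff Δ(4,2,2) = 1/630
Σ_t [2,2]: t=2:+1/16 = 1/16
(3j)²=2/35 [(4 2 2; 0 0 0)], sign=+1
Σ_t [3,3]: t=3:−1/144 = -1/144
(3j)²=1/18 [(4 2 2; -3 1 2)], sign=-1
⇒ 4πI² = 5/7
I = (-1)√(5/7/(4π)) = -0.23841361
No selection rule forces the value: the integral is nonzero (none).

-0.238414 (none)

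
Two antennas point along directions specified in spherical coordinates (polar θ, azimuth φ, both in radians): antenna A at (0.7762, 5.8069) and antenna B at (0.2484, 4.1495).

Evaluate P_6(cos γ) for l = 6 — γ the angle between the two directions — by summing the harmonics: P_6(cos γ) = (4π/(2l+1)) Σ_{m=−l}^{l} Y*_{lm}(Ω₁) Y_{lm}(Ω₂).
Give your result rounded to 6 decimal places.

-0.049644

Addition theorem: P_6(cos γ) = (4π/13) Σ_m Y*_{lm}(Ω₁) Y_{lm}(Ω₂), m = −6…6:
  m=-6: (-0.05483 - 0.01600j) × (0.00010 + 0.00002j) = -0.00001 - 0.00000j  (running Σ = -0.00001 - 0.00000j)
  m=-5: (-0.14605 - 0.13886j) × (-0.00047 - 0.00138j) = -0.00012 + 0.00027j  (running Σ = -0.00013 + 0.00026j)
  m=-4: (-0.12976 - 0.37355j) × (-0.00766 + 0.00946j) = 0.00453 + 0.00163j  (running Σ = 0.00440 + 0.00190j)
  m=-3: (0.05881 - 0.41155j) × (0.06835 + 0.00809j) = 0.00735 - 0.02765j  (running Σ = 0.01175 - 0.02575j)
  m=-2: (0.03620 - 0.05090j) × (-0.11203 - 0.23489j) = -0.01601 - 0.00280j  (running Σ = -0.00426 - 0.02856j)
  m=-1: (-0.31474 + 0.16238j) × (-0.31144 + 0.49358j) = 0.01788 - 0.20592j  (running Σ = 0.01361 - 0.23448j)
  m=0: (-0.17228 + 0.00000j) × (0.45614 + 0.00000j) = -0.07858 + 0.00000j  (running Σ = -0.06497 - 0.23448j)
  m=1: (0.31474 + 0.16238j) × (0.31144 + 0.49358j) = 0.01788 + 0.20592j  (running Σ = -0.04709 - 0.02856j)
  m=2: (0.03620 + 0.05090j) × (-0.11203 + 0.23489j) = -0.01601 + 0.00280j  (running Σ = -0.06310 - 0.02575j)
  m=3: (-0.05881 - 0.41155j) × (-0.06835 + 0.00809j) = 0.00735 + 0.02765j  (running Σ = -0.05575 + 0.00190j)
  m=4: (-0.12976 + 0.37355j) × (-0.00766 - 0.00946j) = 0.00453 - 0.00163j  (running Σ = -0.05123 + 0.00026j)
  m=5: (0.14605 - 0.13886j) × (0.00047 - 0.00138j) = -0.00012 - 0.00027j  (running Σ = -0.05135 - 0.00000j)
  m=6: (-0.05483 + 0.01600j) × (0.00010 - 0.00002j) = -0.00001 + 0.00000j  (running Σ = -0.05136 + 0.00000j)
Σ over m = -0.05136 + 0.00000j; ×(4π/13) → -0.04964 + 0.00000j. Real part: -0.049644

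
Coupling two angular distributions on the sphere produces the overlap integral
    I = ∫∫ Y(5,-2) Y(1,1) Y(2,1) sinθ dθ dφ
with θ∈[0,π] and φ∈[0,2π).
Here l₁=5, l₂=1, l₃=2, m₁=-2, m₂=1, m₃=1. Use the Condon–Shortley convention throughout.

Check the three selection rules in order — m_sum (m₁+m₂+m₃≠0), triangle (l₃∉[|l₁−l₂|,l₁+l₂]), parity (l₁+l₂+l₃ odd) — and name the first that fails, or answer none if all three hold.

m₁+m₂+m₃ = -2 + 1 + 1 = 0  ✓
triangle: need |l₁−l₂| ≤ l₃ ≤ l₁+l₂ = [4,6]; l₃=2 is outside  ✗
parity: l₁+l₂+l₃ = 8 is even

triangle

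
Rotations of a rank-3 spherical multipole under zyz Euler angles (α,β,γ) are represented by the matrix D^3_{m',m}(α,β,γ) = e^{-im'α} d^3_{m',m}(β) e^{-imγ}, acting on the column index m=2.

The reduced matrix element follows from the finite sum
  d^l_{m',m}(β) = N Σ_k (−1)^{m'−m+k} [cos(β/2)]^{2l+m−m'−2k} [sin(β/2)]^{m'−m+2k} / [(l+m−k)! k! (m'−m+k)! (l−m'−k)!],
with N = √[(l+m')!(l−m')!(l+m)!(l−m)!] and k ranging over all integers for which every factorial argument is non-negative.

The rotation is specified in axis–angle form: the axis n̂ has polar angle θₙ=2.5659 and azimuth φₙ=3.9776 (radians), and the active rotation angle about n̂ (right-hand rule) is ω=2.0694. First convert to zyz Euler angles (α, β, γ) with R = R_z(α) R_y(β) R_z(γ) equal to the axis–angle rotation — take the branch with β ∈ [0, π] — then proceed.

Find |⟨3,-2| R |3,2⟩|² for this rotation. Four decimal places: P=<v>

P=0.0313

Axis–angle → zyz. n̂ = (sinθₙcosφₙ, sinθₙsinφₙ, cosθₙ) = (-0.364993, -0.403942, -0.838815), ω = 2.0694.
R = I cosω + sinω [n̂]ₓ + (1−cosω) n̂n̂ᵀ gives
  R = [-0.281274, +0.954630, +0.097806; -0.518751, -0.237004, +0.821417; +0.807330, +0.180306, +0.561878]
β = atan2(√(R₁₃²+R₂₃²), R₃₃) = 0.974142; α = atan2(R₂₃, R₁₃) mod 2π = 1.452284; γ = atan2(R₃₂, −R₃₁) mod 2π = 2.921862
D^3_{-2,2}(1.4523,0.9741,2.9219) = e^{-i·-2·1.4523}·d^3_{-2,2}(0.9741)·e^{-i·2·2.9219}. Compute d first:
Half-angle: c=0.883708, s=0.468039. N=√(1·120·120·1)=120.000000
k: max(0,(2)−(-2))=4 … min(3+(2),3−(-2))=5
  k=4: (−1)^0·120.0000/(24)·0.8837^2·0.4680^4 = +0.187377
  k=5: (−1)^1·120.0000/(120)·0.8837^0·0.4680^6 = -0.010512
d^3_{-2,2}(0.9741) = +0.187377 -0.010512 = +0.176865
|D^3_{-2,2}|² = |d^3_{-2,2}(β)|² = (+0.176865)² = 0.031281 (the z-rotation phases have unit modulus)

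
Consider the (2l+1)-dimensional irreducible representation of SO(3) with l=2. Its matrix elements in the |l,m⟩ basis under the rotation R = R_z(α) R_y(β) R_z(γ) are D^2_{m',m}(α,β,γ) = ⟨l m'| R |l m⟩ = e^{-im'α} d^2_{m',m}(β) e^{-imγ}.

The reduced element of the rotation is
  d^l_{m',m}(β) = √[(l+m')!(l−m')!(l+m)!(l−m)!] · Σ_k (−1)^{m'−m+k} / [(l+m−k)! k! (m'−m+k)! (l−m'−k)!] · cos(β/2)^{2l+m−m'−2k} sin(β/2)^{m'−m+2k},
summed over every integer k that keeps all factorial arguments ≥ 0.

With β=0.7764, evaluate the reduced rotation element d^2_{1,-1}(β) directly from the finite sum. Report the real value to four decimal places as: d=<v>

d=0.3477

d^2_{1,-1}(β=0.7764) via the finite sum:
With c≡cos(β/2)=0.925592 and s≡sin(β/2)=0.378523, N=[6·1·1·6]^{1/2}=6.000000
Admissible k: 0..1 (factorial args all ≥0)
  k=0: (−1)^2·6.0000/(2)·0.9256^2·0.3785^2 = +0.368252
  k=1: (−1)^3·6.0000/(6)·0.9256^0·0.3785^4 = -0.020529
d^2_{1,-1}(0.7764) = +0.368252 -0.020529 = +0.347723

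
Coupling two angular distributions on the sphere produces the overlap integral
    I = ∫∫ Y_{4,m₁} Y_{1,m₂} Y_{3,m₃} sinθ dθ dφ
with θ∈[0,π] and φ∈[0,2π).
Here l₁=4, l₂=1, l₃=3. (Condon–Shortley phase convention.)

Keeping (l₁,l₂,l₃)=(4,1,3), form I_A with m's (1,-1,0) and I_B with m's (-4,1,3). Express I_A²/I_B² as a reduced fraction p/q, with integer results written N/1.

5/14

l's match ⇒ only the (l;m) 3-j factors differ between A and B.
A: triangle coeff Δ(4,1,3) = 1/252; Σ_t [0,0]: t=0:+1/72 = 1/72; (3j)²=5/126 [(4 1 3; 1 -1 0)], sign=-1
B: triangle coeff Δ(4,1,3) = 1/252; Σ_t [2,2]: t=2:+1/1440 = 1/1440; (3j)²=1/9 [(4 1 3; -4 1 3)], sign=+1
I_A²/I_B² = (5/126)/(1/9) = 5/14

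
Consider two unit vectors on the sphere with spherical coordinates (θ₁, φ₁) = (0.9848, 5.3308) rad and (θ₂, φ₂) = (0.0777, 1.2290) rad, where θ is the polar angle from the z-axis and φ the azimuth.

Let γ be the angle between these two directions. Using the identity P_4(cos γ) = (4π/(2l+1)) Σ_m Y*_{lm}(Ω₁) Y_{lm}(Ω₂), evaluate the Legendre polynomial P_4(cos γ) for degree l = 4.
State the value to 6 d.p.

-0.310778

Addition theorem: P_4(cos γ) = (4π/9) Σ_m Y*_{lm}(Ω₁) Y_{lm}(Ω₂), m = −4…4:
  term(m=-4) = (-0.000003, -0.000002)   from Y*(Ω₁)=(-0.167411, 0.132074), Y(Ω₂)=(0.000003, 0.000016)
  term(m=-3) = (0.000226, -0.000060)   from Y*(Ω₁)=(-0.384252, -0.112341), Y(Ω₂)=(-0.000499, 0.000303)
  term(m=-2) = (-0.001090, 0.002989)   from Y*(Ω₁)=(-0.086844, -0.250291), Y(Ω₂)=(-0.009310, -0.007584)
  term(m=-1) = (0.015558, 0.022232)   from Y*(Ω₁)=(-0.108568, 0.152587), Y(Ω₂)=(0.048568, -0.136518)
  term(m=+0) = (-0.251962, -0.000000)   from Y*(Ω₁)=(-0.306924, -0.000000), Y(Ω₂)=(0.820924, 0.000000)
  term(m=+1) = (0.015558, -0.022232)   from Y*(Ω₁)=(0.108568, 0.152587), Y(Ω₂)=(-0.048568, -0.136518)
  term(m=+2) = (-0.001090, -0.002989)   from Y*(Ω₁)=(-0.086844, 0.250291), Y(Ω₂)=(-0.009310, 0.007584)
  term(m=+3) = (0.000226, 0.000060)   from Y*(Ω₁)=(0.384252, -0.112341), Y(Ω₂)=(0.000499, 0.000303)
  term(m=+4) = (-0.000003, 0.000002)   from Y*(Ω₁)=(-0.167411, -0.132074), Y(Ω₂)=(0.000003, -0.000016)
Accumulated sum (-0.222579, 0.000000); after 4π/(2l+1) scaling, (-0.310778, 0.000000) ⇒ P_4 = -0.310778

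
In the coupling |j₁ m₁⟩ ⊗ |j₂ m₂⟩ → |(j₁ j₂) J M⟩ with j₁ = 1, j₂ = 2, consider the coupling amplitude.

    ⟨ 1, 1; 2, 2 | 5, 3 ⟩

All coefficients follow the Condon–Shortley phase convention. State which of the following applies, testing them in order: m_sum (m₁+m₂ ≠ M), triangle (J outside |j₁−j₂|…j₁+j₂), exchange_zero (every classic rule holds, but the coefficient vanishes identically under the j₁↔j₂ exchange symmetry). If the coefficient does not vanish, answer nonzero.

triangle

m-sum: m₁+m₂ = 1+2 = 3, M = 3  ✓
triangle: need |j₁−j₂| ≤ J ≤ j₁+j₂, i.e. J ∈ [1, 3]; J = 5 is outside ✗ ⇒ coefficient is 0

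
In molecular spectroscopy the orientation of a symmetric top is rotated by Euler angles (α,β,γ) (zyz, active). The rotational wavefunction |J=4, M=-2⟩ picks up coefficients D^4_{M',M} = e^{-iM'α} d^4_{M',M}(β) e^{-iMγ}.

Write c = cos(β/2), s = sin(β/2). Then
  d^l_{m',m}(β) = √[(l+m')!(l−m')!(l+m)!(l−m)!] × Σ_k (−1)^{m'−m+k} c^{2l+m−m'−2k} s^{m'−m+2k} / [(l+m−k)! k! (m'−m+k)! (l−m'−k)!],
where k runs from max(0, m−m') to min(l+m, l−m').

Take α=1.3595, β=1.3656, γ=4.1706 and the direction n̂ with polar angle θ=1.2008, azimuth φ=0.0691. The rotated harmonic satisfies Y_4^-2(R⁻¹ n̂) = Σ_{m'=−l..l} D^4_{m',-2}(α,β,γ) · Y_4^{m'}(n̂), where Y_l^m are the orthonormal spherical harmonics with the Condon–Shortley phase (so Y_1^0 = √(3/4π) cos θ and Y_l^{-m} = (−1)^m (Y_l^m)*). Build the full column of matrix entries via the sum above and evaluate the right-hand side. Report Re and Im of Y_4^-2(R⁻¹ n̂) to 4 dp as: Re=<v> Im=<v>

Re=-0.0691 Im=0.0321

Need the full column D^4_{m',-2} for m'=−4..4 at α=1.3595, β=1.3656, γ=4.1706.
cos(β/2)=0.775809, sin(β/2)=0.630968
d^4_{-4,-2}: single k=2 term ⇒ +0.459327;  D = +0.160935+0.430211i
d^4_{-3,-2}: k∈[1..2] ⇒ +0.399351 -0.792467 = -0.393115;  D = -0.388895+0.057452i
d^4_{-2,-2}: k∈[0..2] ⇒ +0.131232 -1.041657 +0.861270 = -0.049155;  D = -0.003174+0.049052i
d^4_{-1,-2}: k∈[0..2] ⇒ -0.452822 +1.497621 -0.660413 = +0.384387;  D = -0.369847-0.104720i
d^4_{0,-2}: k∈[0..2] ⇒ +0.823502 -1.452573 +0.360308 = -0.268763;  D = +0.125827-0.237490i
d^4_{1,-2}: k∈[0..2] ⇒ -0.998414 +0.990619 -0.131051 = -0.138846;  D = -0.106328-0.089290i
d^4_{2,-2}: k∈[0..2] ⇒ +0.861270 -0.455758 +0.025122 = +0.430635;  D = +0.339938-0.264364i
d^4_{3,-2}: k∈[0..1] ⇒ -0.524186 +0.115576 = -0.408610;  D = +0.177617+0.367987i
d^4_{4,-2}: single k=0 term ⇒ +0.200970;  D = -0.195287+0.047457i
Y_4^{m'}(θ=1.2008,φ=0.0691) and Σ D·Y over m':
  (+0.1609+0.4302i)·(+0.3217-0.0912i)  (-0.3889+0.0575i)·(+0.3590-0.0755i)  (-0.0032+0.0491i)·(-0.0244+0.0034i)  (-0.3698-0.1047i)·(-0.3317+0.0230i)  (+0.1258-0.2375i)·(-0.0343+0.0000i)  (-0.1063-0.0893i)·(+0.3317+0.0230i)  (+0.3399-0.2644i)·(-0.0244-0.0034i)  (+0.1776+0.3680i)·(-0.3590-0.0755i)  (-0.1953+0.0475i)·(+0.3217+0.0912i)
Y_4^-2(R⁻¹ n̂) = -0.069087+0.032056i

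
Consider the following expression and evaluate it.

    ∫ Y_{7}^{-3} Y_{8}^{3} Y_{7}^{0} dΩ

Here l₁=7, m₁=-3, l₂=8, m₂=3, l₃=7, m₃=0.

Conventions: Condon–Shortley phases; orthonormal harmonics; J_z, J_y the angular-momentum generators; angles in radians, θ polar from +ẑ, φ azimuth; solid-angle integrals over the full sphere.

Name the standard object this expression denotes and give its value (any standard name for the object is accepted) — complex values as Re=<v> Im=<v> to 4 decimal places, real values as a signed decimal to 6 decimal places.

Gaunt coefficient, +0.109412

This is a Gaunt coefficient — the integral of a triple product of spherical harmonics over the sphere.
Rules hold: Σm=0, L=22 even, 1≤7≤15.
N = 15·17·15 = 3825
Δ = 8!·6!·8!/23! = 1/22086194130
Racah Σ t=1..7: t=1:−1/18289152000 t=2:+1/248832000 t=3:−1/24883200 t=4:+1/11943936 t=5:−1/24883200 t=6:+1/248832000 t=7:−1/18289152000 = 11/975421440
⇒ 3j(7 8 7; 0 0 0)² = 1750/289731, sgn -1
Racah Σ t=4..8: t=4:+1/2090188800 t=5:−1/124416000 t=6:+1/49766400 t=7:−1/104509440 t=8:+1/1393459200 = 11/2985984000
⇒ 3j(7 8 7; -3 3 0)² = 3773/579462, sgn -1
4πI² = N·(3j₀)²·(3jₘ)² = 82534375/548653937
I = +1·√(0.150431/4π) = 0.10941157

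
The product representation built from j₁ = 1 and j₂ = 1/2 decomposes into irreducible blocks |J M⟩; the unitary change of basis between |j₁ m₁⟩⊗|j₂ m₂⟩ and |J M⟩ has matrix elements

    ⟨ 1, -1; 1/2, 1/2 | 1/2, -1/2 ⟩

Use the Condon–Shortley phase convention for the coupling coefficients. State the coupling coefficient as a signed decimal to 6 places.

−√(2/3) = -0.816497

j₁+j₂−J=1  J+j₁−j₂=1  J−j₁+j₂=0  j₁+j₂+J+1=3
(j₁±m₁, j₂±m₂, J±M) = (0,2,1,0,0,1)
P² = 2/3
sum k=1..1:
  [1] −1/1 = -1
S = -1
C² = P²·S² = 2/3 ; C = -0.816497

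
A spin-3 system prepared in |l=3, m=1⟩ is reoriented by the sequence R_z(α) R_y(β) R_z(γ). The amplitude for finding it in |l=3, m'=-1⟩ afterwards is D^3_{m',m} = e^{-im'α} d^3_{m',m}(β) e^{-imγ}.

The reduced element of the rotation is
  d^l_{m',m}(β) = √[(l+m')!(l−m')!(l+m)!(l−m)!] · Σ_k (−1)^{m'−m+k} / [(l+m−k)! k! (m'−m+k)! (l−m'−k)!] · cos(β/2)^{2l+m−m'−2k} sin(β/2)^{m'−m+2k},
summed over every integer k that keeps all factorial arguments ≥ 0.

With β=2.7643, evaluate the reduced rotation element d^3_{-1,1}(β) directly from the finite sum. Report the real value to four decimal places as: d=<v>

d^3_{-1,1}(β=2.7643) via the finite sum:
With c≡cos(β/2)=0.187529 and s≡sin(β/2)=0.982259, N=[2·24·24·2]^{1/2}=48.000000
k∈{2,3,4} keeps every argument non-negative
  k=2: (−1)^0·48.0000/(8)·0.1875^4·0.9823^2 = +0.007159
  k=3: (−1)^1·48.0000/(6)·0.1875^2·0.9823^4 = -0.261898
  k=4: (−1)^2·48.0000/(48)·0.1875^0·0.9823^6 = +0.898165
d^3_{-1,1}(2.7643) = +0.007159 -0.261898 +0.898165 = +0.643426

d=0.6434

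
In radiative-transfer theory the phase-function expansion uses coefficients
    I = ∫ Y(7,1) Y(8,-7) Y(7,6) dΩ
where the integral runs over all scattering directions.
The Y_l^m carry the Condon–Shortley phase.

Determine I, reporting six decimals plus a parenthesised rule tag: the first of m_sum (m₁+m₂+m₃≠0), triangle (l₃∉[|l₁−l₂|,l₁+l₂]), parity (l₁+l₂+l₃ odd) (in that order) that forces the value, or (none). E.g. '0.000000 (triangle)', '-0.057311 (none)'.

Checks pass: Σm=0; 22 even; l₃=7∈[1,15].
(2·7+1)(2·8+1)(2·7+1) = 3825
Δ: 8! 6! 8! / 23! → 1/22086194130
sum: t=1:−1/18289152000 t=2:+1/248832000 t=3:−1/24883200 t=4:+1/11943936 t=5:−1/24883200 t=6:+1/248832000 t=7:−1/18289152000 = 11/975421440
3j²(7 8 7; 0 0 0) = Δ·Π!·Σ² = 1750/289731  (sign -1)
sum: t=0:+1/146313216000 t=1:−1/24385536000 = -1/29262643200
3j²(7 8 7; 1 -7 6) = Δ·Π!·Σ² = 650/52003  (sign +1)
combine: 4πI² = 3825·1750/289731·650/52003 = 937500/3246473
take √, sign -1: I = -0.15159149
No selection rule forces the value: the integral is nonzero (none).

-0.151591 (none)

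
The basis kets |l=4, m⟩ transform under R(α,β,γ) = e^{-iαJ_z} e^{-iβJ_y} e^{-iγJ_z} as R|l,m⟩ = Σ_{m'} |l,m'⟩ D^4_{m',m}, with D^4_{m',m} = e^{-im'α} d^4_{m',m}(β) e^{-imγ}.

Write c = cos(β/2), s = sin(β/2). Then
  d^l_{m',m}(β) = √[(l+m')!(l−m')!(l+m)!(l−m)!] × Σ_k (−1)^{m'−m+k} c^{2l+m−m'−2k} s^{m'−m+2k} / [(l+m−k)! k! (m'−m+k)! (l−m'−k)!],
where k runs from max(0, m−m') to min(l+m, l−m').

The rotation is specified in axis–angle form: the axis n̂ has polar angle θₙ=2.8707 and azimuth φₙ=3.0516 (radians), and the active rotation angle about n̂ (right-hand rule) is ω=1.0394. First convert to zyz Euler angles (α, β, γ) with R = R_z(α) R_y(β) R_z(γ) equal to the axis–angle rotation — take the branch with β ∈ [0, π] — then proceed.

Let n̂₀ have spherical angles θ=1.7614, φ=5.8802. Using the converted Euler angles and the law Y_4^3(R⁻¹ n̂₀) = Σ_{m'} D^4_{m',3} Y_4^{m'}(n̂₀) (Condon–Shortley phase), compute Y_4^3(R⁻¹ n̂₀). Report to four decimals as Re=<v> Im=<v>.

Axis–angle → zyz. n̂ = (sinθₙcosφₙ, sinθₙsinφₙ, cosθₙ) = (-0.266509, +0.024049, -0.963532), ω = 1.0394.
R = I cosω + sinω [n̂]ₓ + (1−cosω) n̂n̂ᵀ gives
  R = [+0.541773, +0.827500, +0.147397; -0.833823, +0.507023, +0.218328; +0.105932, -0.241187, +0.964680]
β = atan2(√(R₁₃²+R₂₃²), R₃₃) = 0.266571; α = atan2(R₂₃, R₁₃) mod 2π = 0.976964; γ = atan2(R₃₂, −R₃₁) mod 2π = 4.298542
Need the full column D^4_{m',3} for m'=−4..4 at α=0.9770, β=0.2666, γ=4.2985.
cos(β/2)=0.991131, sin(β/2)=0.132891
d^4_{-4,3}: single k=7 term ⇒ +0.000002;  D = -0.000002-0.000001i
d^4_{-3,3}: k∈[6..7] ⇒ +0.000038 -0.000000 = +0.000038;  D = -0.000032+0.000019i
d^4_{-2,3}: k∈[5..6] ⇒ +0.000453 -0.000003 = +0.000450;  D = -0.000024+0.000450i
d^4_{-1,3}: k∈[4..5] ⇒ +0.003981 -0.000043 = +0.003938;  D = +0.003141+0.002376i
d^4_{0,3}: k∈[3..4] ⇒ +0.026559 -0.000477 = +0.026081;  D = +0.024680-0.008433i
d^4_{1,3}: k∈[2..3] ⇒ +0.132877 -0.003981 = +0.128895;  D = +0.033706-0.124410i
d^4_{2,3}: k∈[1..2] ⇒ +0.467172 -0.025196 = +0.441976;  D = -0.288895-0.334489i
d^4_{3,3}: k∈[0..1] ⇒ +0.931209 -0.117186 = +0.814023;  D = -0.808309+0.096282i
d^4_{4,3}: single k=0 term ⇒ -0.353149;  D = +0.161595-0.314008i
Y_4^{m'}(θ=1.7614,φ=5.8802) and Σ D·Y over m':
  (-0.0000-0.0000i)·(-0.0169+0.4110i)  (-0.0000+0.0000i)·(-0.0795-0.2099i)  (-0.0000+0.0004i)·(-0.1672-0.1742i)  (+0.0031+0.0024i)·(+0.2225+0.0949i)  (+0.0247-0.0084i)·(+0.2082+0.0000i)  (+0.0337-0.1244i)·(-0.2225+0.0949i)  (-0.2889-0.3345i)·(-0.1672+0.1742i)  (-0.8083+0.0963i)·(+0.0795-0.2099i)  (+0.1616-0.3140i)·(-0.0169-0.4110i)
Y_4^3(R⁻¹ n̂) = -0.059218+0.151730i

Re=-0.0592 Im=0.1517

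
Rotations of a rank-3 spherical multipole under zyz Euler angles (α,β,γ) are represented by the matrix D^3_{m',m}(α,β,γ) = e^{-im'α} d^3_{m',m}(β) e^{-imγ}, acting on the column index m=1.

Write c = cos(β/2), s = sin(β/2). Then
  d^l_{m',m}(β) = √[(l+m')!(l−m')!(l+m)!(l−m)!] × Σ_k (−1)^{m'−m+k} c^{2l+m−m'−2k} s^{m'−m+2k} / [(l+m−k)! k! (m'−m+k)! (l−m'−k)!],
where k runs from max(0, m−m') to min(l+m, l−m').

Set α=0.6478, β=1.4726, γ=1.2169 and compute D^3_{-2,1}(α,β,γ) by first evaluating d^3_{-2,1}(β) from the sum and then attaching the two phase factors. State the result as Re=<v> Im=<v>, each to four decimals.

Re=0.4577 Im=0.0361

First d^3_{-2,1}(β=1.4726), then the phase factors e^{-i(-2)α} and e^{-i(1)γ}:
c=cos(1.472600/2)=0.740958, s=sin(1.472600/2)=0.671551; N=√[1·120·24·2]=75.894664
k: max(0,(1)−(-2))=3 … min(3+(1),3−(-2))=4
  k=3: (−1)^0·75.8947/(12)·0.7410^3·0.6716^3 = +0.779199
  k=4: (−1)^1·75.8947/(24)·0.7410^1·0.6716^5 = -0.320029
d^3_{-2,1}(1.4726) = +0.779199 -0.320029 = +0.459170
Attach z-rotation phases: D = e^{-i(-2)(0.6478)}·(+0.459170)·e^{-i(1)(1.2169)} = +0.457749+0.036099i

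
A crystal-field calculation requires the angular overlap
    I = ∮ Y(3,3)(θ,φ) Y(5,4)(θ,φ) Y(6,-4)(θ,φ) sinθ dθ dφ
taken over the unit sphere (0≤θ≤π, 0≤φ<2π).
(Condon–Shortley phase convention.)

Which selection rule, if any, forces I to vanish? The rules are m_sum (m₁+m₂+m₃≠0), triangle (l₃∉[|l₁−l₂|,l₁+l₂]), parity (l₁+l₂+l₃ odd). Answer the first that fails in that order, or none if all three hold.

m₁+m₂+m₃ = 3 + 4 − 4 = 3  ✗
triangle: |3−5|=2 ≤ l₃=6 ≤ 3+5=8
parity: l₁+l₂+l₃ = 14 is even

m_sum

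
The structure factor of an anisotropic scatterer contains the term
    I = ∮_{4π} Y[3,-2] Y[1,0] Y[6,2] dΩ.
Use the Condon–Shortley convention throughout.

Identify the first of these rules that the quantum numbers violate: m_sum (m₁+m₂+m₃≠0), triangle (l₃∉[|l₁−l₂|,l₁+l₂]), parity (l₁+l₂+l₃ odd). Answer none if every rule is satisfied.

triangle

azimuthal sum: -2 + 0 + 2 = 0  ✓
l₃ must lie in [2,4]; have l₃=6  ✗
L = 3 + 1 + 6 = 10 (even)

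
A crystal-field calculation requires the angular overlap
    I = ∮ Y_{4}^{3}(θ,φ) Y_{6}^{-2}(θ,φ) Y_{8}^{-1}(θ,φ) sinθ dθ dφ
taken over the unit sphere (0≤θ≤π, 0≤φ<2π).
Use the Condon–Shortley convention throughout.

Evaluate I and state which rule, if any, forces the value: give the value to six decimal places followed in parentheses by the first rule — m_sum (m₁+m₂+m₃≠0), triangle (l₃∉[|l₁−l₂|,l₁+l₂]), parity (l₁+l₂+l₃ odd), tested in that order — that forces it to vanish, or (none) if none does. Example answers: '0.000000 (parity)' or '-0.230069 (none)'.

0.158791 (none)

Checks pass: Σm=0; 18 even; l₃=8∈[2,10].
(2·4+1)(2·6+1)(2·8+1) = 1989
Δ: 2! 6! 10! / 19! → 1/23279256
sum: t=0:+1/1658880 t=1:−1/518400 t=2:+1/1658880 = -1/1382400
3j²(4 6 8; 0 0 0) = Δ·Π!·Σ² = 504/46189  (sign -1)
sum: t=0:+1/4147200 t=1:−1/21772800 = 17/87091200
3j²(4 6 8; 3 -2 -1) = Δ·Π!·Σ² = 119/8151  (sign -1)
combine: 4πI² = 1989·504/46189·119/8151 = 179928/567853
take √, sign +1: I = 0.15879122
No selection rule forces the value: the integral is nonzero (none).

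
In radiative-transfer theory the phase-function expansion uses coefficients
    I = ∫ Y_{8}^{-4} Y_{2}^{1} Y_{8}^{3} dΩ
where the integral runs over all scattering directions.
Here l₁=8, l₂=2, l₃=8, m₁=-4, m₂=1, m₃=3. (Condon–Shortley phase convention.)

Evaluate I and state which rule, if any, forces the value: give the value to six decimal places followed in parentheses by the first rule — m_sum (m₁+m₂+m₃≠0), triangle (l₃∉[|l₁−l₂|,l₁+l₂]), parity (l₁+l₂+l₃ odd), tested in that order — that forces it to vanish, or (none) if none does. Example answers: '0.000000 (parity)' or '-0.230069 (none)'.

Rules hold: Σm=0, L=18 even, 6≤8≤10.
N = 17·5·17 = 1445
Δ = 2!·14!·2!/19! = 1/348840
Racah Σ t=0..2: t=0:+1/116121600 t=1:−1/25401600 t=2:+1/116121600 = -1/45158400
⇒ 3j(8 2 8; 0 0 0)² = 24/1615, sgn -1
Racah Σ t=1..2: t=1:−1/479001600 t=2:+1/174182400 = 1/273715200
⇒ 3j(8 2 8; -4 1 3)² = 49/3876, sgn -1
4πI² = N·(3j₀)²·(3jₘ)² = 98/361
I = +1·√(0.271468/4π) = 0.14697873
No selection rule forces the value: the integral is nonzero (none).

0.146979 (none)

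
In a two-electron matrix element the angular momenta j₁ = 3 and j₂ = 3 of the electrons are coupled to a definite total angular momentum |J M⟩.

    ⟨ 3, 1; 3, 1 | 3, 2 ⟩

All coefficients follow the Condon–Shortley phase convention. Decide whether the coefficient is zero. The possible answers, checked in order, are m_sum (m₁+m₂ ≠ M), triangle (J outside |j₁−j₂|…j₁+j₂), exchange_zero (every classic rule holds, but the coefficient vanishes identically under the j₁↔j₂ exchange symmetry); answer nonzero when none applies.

m-sum: m₁+m₂ = 1+1 = 2, M = 2  ✓
triangle: |j₁−j₂| = 0 ≤ J = 3 ≤ j₁+j₂ = 6  ✓
exchange: j₁=j₂ and m₁=m₂, and (−1)^(j₁+j₂−J) = (−1)^3 = −1 forces ⟨j₁m₁;j₂m₂|JM⟩ = −⟨j₂m₂;j₁m₁|JM⟩ = −⟨j₁m₁;j₂m₂|JM⟩ ⇒ the coefficient vanishes identically
Racah sum check: Σ_k collapses to 0 ⇒ CG = 0

exchange_zero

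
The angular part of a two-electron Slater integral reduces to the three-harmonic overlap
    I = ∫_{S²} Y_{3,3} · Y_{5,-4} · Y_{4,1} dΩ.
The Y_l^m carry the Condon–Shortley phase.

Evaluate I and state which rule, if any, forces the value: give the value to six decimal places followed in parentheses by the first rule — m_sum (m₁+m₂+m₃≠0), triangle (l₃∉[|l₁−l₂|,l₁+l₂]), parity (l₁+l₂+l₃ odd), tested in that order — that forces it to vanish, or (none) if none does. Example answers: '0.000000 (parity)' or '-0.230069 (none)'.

m-sum 0 ✓  L=12 even ✓  2≤4≤8 ✓
Π(2lᵢ+1) = 7×11×9 = 693
triangle coeff Δ(3,5,4) = 1/180180
Σ_t [1,3]: t=1:−1/576 t=2:+1/144 t=3:−1/576 = 1/288
(3j)²=20/1001 [(3 5 4; 0 0 0)], sign=+1
Σ_t [0,0]: t=0:+1/5760 = 1/5760
(3j)²=9/286 [(3 5 4; 3 -4 1)], sign=-1
⇒ 4πI² = 810/1859
I = (-1)√(810/1859/(4π)) = -0.18620781
No selection rule forces the value: the integral is nonzero (none).

-0.186208 (none)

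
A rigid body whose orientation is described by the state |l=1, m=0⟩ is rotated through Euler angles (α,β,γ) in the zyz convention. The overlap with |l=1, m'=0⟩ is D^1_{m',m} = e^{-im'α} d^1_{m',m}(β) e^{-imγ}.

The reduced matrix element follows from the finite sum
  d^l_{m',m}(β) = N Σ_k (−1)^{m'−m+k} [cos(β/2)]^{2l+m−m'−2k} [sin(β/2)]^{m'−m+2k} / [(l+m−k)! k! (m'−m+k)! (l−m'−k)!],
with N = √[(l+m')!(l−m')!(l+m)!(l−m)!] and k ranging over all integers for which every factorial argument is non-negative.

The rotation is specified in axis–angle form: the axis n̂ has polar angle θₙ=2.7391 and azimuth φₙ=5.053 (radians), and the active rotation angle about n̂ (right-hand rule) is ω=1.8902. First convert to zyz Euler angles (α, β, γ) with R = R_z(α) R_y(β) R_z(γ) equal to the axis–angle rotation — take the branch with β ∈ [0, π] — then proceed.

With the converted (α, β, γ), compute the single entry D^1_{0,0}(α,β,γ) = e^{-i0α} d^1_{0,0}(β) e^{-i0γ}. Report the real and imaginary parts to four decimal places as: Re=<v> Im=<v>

Re=0.7984 Im=0.0000

Axis–angle → zyz. n̂ = (sinθₙcosφₙ, sinθₙsinφₙ, cosθₙ) = (+0.130857, -0.369209, -0.920087), ω = 1.8902.
R = I cosω + sinω [n̂]ₓ + (1−cosω) n̂n̂ᵀ gives
  R = [-0.291500, +0.810068, -0.508741; -0.937036, -0.134882, +0.322134; +0.192330, +0.570611, +0.798381]
β = atan2(√(R₁₃²+R₂₃²), R₃₃) = 0.646195; α = atan2(R₂₃, R₁₃) mod 2π = 2.577120; γ = atan2(R₃₂, −R₃₁) mod 2π = 1.895898
First d^1_{0,0}(β=0.6462), then the phase factors e^{-i(0)α} and e^{-i(0)γ}:
Half-angle: c=0.948257, s=0.317505. N=√(1·1·1·1)=1.000000
k: max(0,(0)−(0))=0 … min(1+(0),1−(0))=1
  k=0: (−1)^0·1.0000/(1)·0.9483^2·0.3175^0 = +0.899190
  k=1: (−1)^1·1.0000/(1)·0.9483^0·0.3175^2 = -0.100810
d^1_{0,0}(0.6462) = +0.899190 -0.100810 = +0.798381
Phases: e^{-i·(0)·2.5771}=+1.000000+0.000000i, e^{-i·(0)·1.8959}=+1.000000+0.000000i ⇒ D=+0.798381+0.000000i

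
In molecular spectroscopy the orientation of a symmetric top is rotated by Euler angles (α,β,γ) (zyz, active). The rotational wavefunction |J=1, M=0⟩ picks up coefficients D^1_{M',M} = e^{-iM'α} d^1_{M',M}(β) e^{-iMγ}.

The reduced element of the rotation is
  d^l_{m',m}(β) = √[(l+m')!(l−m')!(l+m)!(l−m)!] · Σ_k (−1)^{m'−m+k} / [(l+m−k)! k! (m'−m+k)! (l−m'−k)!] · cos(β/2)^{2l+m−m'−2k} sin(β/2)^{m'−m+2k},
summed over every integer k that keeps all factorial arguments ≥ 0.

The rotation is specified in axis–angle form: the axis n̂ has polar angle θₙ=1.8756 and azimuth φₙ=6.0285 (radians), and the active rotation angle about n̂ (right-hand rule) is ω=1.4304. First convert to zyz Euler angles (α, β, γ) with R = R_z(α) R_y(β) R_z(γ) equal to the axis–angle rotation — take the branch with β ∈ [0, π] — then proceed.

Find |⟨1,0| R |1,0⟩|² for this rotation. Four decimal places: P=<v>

Axis–angle → zyz. n̂ = (sinθₙcosφₙ, sinθₙsinφₙ, cosθₙ) = (+0.923135, -0.240328, -0.300106), ω = 1.4304.
R = I cosω + sinω [n̂]ₓ + (1−cosω) n̂n̂ᵀ gives
  R = [+0.872864, +0.106343, -0.476234; -0.487963, +0.189611, -0.852021; -0.000308, +0.976083, +0.217396]
β = atan2(√(R₁₃²+R₂₃²), R₃₃) = 1.351650; α = atan2(R₂₃, R₁₃) mod 2π = 4.202703; γ = atan2(R₃₂, −R₃₁) mod 2π = 1.570481
First d^1_{0,0}(β=1.3517), then the phase factors e^{-i(0)α} and e^{-i(0)γ}:
c=cos(1.351650/2)=0.780191, s=sin(1.351650/2)=0.625541; N=√[1·1·1·1]=1.000000
Admissible k: 0..1 (factorial args all ≥0)
  k=0: (−1)^0·1.0000/(1)·0.7802^2·0.6255^0 = +0.608698
  k=1: (−1)^1·1.0000/(1)·0.7802^0·0.6255^2 = -0.391302
d^1_{0,0}(1.3517) = +0.608698 -0.391302 = +0.217396
|D^1_{0,0}|² = |d^1_{0,0}(β)|² = (+0.217396)² = 0.047261 (the z-rotation phases have unit modulus)

P=0.0473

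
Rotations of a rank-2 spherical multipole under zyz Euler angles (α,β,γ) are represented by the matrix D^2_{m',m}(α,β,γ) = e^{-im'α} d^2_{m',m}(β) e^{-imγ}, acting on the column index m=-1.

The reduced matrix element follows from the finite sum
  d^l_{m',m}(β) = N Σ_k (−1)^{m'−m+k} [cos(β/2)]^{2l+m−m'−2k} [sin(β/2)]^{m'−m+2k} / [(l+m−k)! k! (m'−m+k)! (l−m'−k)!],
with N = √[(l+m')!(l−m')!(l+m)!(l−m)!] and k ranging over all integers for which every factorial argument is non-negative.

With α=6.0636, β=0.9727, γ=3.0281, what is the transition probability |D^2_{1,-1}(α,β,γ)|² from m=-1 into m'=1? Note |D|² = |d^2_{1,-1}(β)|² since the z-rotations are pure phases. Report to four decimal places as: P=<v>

P=0.2157

D^2_{1,-1}(6.0636,0.9727,3.0281) = e^{-i·1·6.0636}·d^2_{1,-1}(0.9727)·e^{-i·-1·3.0281}. Compute d first:
With c≡cos(β/2)=0.884045 and s≡sin(β/2)=0.467402, N=[6·1·1·6]^{1/2}=6.000000
k: max(0,(-1)−(1))=0 … min(2+(-1),2−(1))=1
  k=0: (−1)^2·6.0000/(2)·0.8840^2·0.4674^2 = +0.512214
  k=1: (−1)^3·6.0000/(6)·0.8840^0·0.4674^4 = -0.047727
d^2_{1,-1}(0.9727) = +0.512214 -0.047727 = +0.464487
|D^2_{1,-1}|² = |d^2_{1,-1}(β)|² = (+0.464487)² = 0.215748 (the z-rotation phases have unit modulus)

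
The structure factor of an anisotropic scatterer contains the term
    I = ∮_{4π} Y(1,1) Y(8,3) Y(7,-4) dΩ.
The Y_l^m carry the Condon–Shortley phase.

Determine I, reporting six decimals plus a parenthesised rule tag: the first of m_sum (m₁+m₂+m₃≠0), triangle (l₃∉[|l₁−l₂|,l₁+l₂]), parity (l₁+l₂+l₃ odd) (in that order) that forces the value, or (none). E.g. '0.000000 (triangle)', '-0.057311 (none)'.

m-sum 0 ✓  L=16 even ✓  7≤7≤9 ✓
Π(2lᵢ+1) = 3×17×15 = 765
triangle coeff Δ(1,8,7) = 1/2040
Σ_t [1,1]: t=1:−1/25401600 = -1/25401600
(3j)²=8/255 [(1 8 7; 0 0 0)], sign=+1
Σ_t [0,0]: t=0:+1/479001600 = 1/479001600
(3j)²=1/204 [(1 8 7; 1 3 -4)], sign=-1
⇒ 4πI² = 2/17
I = (-1)√(2/17/(4π)) = -0.09675772
No selection rule forces the value: the integral is nonzero (none).

-0.096758 (none)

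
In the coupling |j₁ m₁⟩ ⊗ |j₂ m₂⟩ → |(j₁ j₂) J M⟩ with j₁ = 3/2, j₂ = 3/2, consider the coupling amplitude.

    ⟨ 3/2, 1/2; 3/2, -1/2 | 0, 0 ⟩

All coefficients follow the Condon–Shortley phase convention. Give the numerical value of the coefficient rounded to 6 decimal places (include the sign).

−√(1/4) = -0.500000

j₁+j₂−J=3  J+j₁−j₂=0  J−j₁+j₂=0  j₁+j₂+J+1=4
(j₁±m₁, j₂±m₂, J±M) = (2,1,1,2,0,0)
P² = 1
sum k=1..1:
  [1] −1/2 = -1/2
S = -1/2
C² = P²·S² = 1/4 ; C = -0.500000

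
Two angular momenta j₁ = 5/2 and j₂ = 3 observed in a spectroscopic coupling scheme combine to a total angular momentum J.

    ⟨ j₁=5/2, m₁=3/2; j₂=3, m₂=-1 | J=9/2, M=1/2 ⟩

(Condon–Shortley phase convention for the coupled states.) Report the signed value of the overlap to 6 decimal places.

+0.594588  (= +√(35/99))

j₁+j₂−J=1  J+j₁−j₂=4  J−j₁+j₂=5  j₁+j₂+J+1=11
(j₁±m₁, j₂±m₂, J±M) = (4,1,2,4,5,4)
P² = 184320/77
sum k=0..1:
  [0] +1/72 = 1/72
  [1] −1/576 = -1/576
S = 7/576
C² = P²·S² = 35/99 ; C = +0.594588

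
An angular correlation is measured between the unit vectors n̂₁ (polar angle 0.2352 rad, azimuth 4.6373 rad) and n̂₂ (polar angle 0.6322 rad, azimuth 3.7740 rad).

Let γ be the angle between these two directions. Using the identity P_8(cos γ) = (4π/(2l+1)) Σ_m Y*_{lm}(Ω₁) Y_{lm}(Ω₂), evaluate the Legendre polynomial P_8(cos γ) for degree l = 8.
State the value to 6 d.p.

-0.366181

Summing Y*_{l m}(θ₁,φ₁)·Y_{l m}(θ₂,φ₂) over m ∈ [−8, 8]; prefactor 4π/(2·8+1) = 0.739198:
  term(m=-8) = (0.000000, 0.000000)   from Y*(Ω₁)=(0.000004, -0.000003), Y(Ω₂)=(0.002605, 0.007207)
  term(m=-7) = (0.000003, -0.000001)   from Y*(Ω₁)=(0.000038, 0.000065), Y(Ω₂)=(0.011787, -0.040152)
  term(m=-6) = (0.000050, -0.000100)   from Y*(Ω₁)=(-0.000716, 0.000346), Y(Ω₂)=(-0.111551, 0.085304)
  term(m=-5) = (-0.000749, -0.001793)   from Y*(Ω₁)=(-0.002229, -0.005656), Y(Ω₂)=(0.319553, -0.006534)
  term(m=-4) = (-0.015710, -0.005060)   from Y*(Ω₁)=(0.032921, -0.010197), Y(Ω₂)=(-0.391989, -0.275116)
  term(m=-3) = (-0.045956, 0.028283)   from Y*(Ω₁)=(0.031914, 0.139266), Y(Ω₂)=(0.121109, 0.357743)
  term(m=-2) = (0.004793, -0.030513)   from Y*(Ω₁)=(-0.402893, 0.060965), Y(Ω₂)=(-0.022833, 0.072279)
  term(m=-1) = (-0.182383, -0.213268)   from Y*(Ω₁)=(-0.050579, -0.672320), Y(Ω₂)=(0.335719, -0.246018)
  term(m=+0) = (-0.015471, 0.000000)   from Y*(Ω₁)=(0.261375, -0.000000), Y(Ω₂)=(-0.059190, 0.000000)
  term(m=+1) = (-0.182383, 0.213268)   from Y*(Ω₁)=(0.050579, -0.672320), Y(Ω₂)=(-0.335719, -0.246018)
  term(m=+2) = (0.004793, 0.030513)   from Y*(Ω₁)=(-0.402893, -0.060965), Y(Ω₂)=(-0.022833, -0.072279)
  term(m=+3) = (-0.045956, -0.028283)   from Y*(Ω₁)=(-0.031914, 0.139266), Y(Ω₂)=(-0.121109, 0.357743)
  term(m=+4) = (-0.015710, 0.005060)   from Y*(Ω₁)=(0.032921, 0.010197), Y(Ω₂)=(-0.391989, 0.275116)
  term(m=+5) = (-0.000749, 0.001793)   from Y*(Ω₁)=(0.002229, -0.005656), Y(Ω₂)=(-0.319553, -0.006534)
  term(m=+6) = (0.000050, 0.000100)   from Y*(Ω₁)=(-0.000716, -0.000346), Y(Ω₂)=(-0.111551, -0.085304)
  term(m=+7) = (0.000003, 0.000001)   from Y*(Ω₁)=(-0.000038, 0.000065), Y(Ω₂)=(-0.011787, -0.040152)
  term(m=+8) = (0.000000, -0.000000)   from Y*(Ω₁)=(0.000004, 0.000003), Y(Ω₂)=(0.002605, -0.007207)
Accumulated sum (-0.495376, -0.000000); after 4π/(2l+1) scaling, (-0.366181, -0.000000) ⇒ P_8 = -0.366181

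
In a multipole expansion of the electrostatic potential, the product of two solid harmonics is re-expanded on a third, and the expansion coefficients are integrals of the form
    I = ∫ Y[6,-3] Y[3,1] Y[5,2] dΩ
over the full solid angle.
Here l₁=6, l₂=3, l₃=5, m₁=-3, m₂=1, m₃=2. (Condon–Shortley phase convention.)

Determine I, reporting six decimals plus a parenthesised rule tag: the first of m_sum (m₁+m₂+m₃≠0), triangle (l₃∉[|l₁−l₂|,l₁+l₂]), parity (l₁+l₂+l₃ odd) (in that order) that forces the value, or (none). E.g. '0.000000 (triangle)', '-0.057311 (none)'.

Checks pass: Σm=0; 14 even; l₃=5∈[3,9].
(2·6+1)(2·3+1)(2·5+1) = 1001
Δ: 4! 8! 2! / 15! → 1/675675
sum: t=1:−1/8640 t=2:+1/2304 t=3:−1/8640 = 7/34560
3j²(6 3 5; 0 0 0) = Δ·Π!·Σ² = 7/429  (sign -1)
sum: t=2:+1/40320 t=3:−1/8640 t=4:+1/34560 = -1/16128
3j²(6 3 5; -3 1 2) = Δ·Π!·Σ² = 18/1001  (sign +1)
combine: 4πI² = 1001·7/429·18/1001 = 42/143
take √, sign -1: I = -0.15288036
No selection rule forces the value: the integral is nonzero (none).

-0.152880 (none)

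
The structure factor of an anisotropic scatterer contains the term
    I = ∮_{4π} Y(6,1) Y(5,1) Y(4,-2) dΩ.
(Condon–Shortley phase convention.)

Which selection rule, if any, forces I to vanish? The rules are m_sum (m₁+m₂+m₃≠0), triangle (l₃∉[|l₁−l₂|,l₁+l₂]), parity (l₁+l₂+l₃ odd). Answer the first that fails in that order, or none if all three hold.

Σmᵢ = 0  ✓
l₃∈[|l₁−l₂|,l₁+l₂]=[1,11], have l₃=4  ✓
Σlᵢ = 15 ⇒ odd  ✗

parity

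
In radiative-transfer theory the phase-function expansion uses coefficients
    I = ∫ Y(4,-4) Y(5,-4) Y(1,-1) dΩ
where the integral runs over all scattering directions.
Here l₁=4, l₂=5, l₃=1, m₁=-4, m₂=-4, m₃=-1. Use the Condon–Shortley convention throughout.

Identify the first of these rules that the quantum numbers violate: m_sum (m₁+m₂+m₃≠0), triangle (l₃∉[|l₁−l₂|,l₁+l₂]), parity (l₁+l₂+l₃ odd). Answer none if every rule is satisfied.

m₁+m₂+m₃ = -4 − 4 − 1 = -9  ✗
triangle: |4−5|=1 ≤ l₃=1 ≤ 4+5=9
parity: l₁+l₂+l₃ = 10 is even

m_sum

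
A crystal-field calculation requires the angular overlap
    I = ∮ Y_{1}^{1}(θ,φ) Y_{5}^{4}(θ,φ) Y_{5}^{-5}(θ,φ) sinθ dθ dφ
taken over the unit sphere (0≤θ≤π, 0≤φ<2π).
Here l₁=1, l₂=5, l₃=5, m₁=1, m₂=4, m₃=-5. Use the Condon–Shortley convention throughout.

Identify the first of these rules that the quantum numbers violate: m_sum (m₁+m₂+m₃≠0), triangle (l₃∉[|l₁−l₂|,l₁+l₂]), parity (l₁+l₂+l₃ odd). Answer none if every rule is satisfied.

m₁+m₂+m₃ = 1 + 4 − 5 = 0  ✓
triangle: |1−5|=4 ≤ l₃=5 ≤ 1+5=6  ✓
parity: l₁+l₂+l₃ = 11 is odd  ✗

parity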